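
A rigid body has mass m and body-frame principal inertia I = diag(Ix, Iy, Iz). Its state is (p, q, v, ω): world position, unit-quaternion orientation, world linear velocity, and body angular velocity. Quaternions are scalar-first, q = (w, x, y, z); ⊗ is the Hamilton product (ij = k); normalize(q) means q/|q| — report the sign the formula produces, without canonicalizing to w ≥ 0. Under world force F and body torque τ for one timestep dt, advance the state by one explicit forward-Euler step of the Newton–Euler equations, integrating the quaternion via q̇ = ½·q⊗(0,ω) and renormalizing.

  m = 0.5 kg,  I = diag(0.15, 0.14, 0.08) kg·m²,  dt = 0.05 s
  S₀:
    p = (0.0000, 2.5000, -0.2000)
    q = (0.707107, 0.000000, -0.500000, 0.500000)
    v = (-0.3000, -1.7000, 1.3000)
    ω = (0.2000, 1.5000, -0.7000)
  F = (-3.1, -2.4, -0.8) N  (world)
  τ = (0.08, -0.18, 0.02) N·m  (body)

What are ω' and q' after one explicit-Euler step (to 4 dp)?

ω' = (0.2057, 1.4392, -0.6856)
q' = (0.7340, -0.0065, -0.4706, 0.4897)

gyro term ω×Iω = (0.0630, -0.0098, -0.0030)
α = I⁻¹(τ − ω×Iω) = (0.1133, -1.2157, 0.2875)
ω' = ω + α·dt = (0.2057, 1.4392, -0.6856)
2q̇ = q⊗(0,ω) = (1.1000000, -0.2585786, 1.1606605, -0.3949749)
q + ½dt·q⊗(0,ω), renormalized = (0.7340, -0.0065, -0.4706, 0.4897)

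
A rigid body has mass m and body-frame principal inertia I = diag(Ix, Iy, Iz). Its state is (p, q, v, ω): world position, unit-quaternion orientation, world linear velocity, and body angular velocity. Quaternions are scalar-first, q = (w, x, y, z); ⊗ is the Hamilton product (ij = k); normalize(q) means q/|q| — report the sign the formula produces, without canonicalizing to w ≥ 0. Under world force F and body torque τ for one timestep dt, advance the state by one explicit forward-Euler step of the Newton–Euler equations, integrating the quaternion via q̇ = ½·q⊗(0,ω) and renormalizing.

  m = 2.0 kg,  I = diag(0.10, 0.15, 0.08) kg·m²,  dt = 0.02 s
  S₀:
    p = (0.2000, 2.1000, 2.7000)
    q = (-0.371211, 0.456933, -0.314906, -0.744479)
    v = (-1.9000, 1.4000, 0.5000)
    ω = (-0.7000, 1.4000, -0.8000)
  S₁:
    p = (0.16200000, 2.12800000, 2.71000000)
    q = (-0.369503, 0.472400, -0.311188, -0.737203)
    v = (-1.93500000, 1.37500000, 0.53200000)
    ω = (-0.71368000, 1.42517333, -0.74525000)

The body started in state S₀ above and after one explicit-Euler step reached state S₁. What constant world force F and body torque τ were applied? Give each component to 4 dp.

Δv = v₁−v₀ = (-0.03500000, -0.02500000, 0.03200000)
applied force F = (-3.5000, -2.5000, 3.2000)
rate change Δω = (-0.01368000, 0.02517333, 0.05475000)
precession coupling = (0.0784, 0.0112, -0.0490)
I·α + gyro = (0.0100, 0.2000, 0.1700)

F = (-3.5000, -2.5000, 3.2000)
τ = (0.0100, 0.2000, 0.1700)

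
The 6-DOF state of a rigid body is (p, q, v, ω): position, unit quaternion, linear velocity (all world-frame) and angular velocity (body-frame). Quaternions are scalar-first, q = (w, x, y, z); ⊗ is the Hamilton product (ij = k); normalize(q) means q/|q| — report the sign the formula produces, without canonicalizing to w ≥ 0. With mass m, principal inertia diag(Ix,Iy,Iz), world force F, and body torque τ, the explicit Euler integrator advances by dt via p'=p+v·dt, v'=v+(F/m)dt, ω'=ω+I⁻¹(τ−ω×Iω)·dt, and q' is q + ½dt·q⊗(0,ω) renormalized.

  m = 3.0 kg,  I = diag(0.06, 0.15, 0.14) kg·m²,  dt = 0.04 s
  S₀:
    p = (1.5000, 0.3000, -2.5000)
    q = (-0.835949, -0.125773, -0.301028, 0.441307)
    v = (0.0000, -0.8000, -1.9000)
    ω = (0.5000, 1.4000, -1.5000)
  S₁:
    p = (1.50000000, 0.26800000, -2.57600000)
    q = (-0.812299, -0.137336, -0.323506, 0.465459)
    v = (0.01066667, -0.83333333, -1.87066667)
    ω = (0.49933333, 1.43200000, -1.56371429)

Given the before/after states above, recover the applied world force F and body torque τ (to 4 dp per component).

F = (0.8000, -2.5000, 2.2000)
τ = (0.0200, 0.1800, -0.1600)

velocity change Δv = (0.01066667, -0.03333333, 0.02933333)
applied force F = (0.8000, -2.5000, 2.2000)
Δω = ω₁−ω₀ = (-0.00066667, 0.03200000, -0.06371429)
I·α + gyro = (0.0200, 0.1800, -0.1600)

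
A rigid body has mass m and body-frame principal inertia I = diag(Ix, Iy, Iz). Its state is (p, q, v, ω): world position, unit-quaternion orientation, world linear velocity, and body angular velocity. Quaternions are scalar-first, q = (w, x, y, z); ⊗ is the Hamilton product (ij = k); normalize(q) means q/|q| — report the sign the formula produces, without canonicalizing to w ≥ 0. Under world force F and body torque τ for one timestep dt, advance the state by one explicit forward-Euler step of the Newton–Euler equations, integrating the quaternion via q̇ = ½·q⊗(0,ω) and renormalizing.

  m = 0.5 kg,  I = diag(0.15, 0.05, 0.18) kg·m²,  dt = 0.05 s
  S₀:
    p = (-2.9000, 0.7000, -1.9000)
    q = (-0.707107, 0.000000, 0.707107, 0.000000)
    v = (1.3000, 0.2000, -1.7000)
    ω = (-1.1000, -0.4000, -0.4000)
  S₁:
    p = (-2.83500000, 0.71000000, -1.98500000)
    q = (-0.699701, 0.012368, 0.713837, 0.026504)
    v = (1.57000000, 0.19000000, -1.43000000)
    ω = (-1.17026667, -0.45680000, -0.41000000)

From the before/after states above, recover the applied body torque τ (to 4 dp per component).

rate change Δω = (-0.07026667, -0.05680000, -0.01000000)
gyro term ω₀×Iω₀ = (0.0208, -0.0132, -0.0440)
applied torque τ = (-0.1900, -0.0700, -0.0800)

τ = (-0.1900, -0.0700, -0.0800)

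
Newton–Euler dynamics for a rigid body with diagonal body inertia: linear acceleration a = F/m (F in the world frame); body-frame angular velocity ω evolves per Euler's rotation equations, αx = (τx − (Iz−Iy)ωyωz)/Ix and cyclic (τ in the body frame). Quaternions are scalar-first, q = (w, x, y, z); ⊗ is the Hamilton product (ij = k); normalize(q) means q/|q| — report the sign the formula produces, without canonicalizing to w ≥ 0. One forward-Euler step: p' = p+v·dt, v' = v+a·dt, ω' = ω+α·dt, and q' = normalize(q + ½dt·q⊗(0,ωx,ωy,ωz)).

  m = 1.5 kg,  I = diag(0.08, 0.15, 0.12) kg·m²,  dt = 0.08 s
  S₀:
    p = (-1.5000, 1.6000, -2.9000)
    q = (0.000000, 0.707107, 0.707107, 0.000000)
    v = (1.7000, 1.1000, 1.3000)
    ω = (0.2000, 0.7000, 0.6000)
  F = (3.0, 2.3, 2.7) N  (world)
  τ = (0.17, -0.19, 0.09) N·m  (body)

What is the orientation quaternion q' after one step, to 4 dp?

q' = (-0.0254, 0.7236, 0.6896, 0.0141)

2q̇ = q⊗(0,ω) = (-0.6363963, 0.4242642, -0.4242642, 0.3535535)
updated quaternion q' = (-0.0254, 0.7236, 0.6896, 0.0141)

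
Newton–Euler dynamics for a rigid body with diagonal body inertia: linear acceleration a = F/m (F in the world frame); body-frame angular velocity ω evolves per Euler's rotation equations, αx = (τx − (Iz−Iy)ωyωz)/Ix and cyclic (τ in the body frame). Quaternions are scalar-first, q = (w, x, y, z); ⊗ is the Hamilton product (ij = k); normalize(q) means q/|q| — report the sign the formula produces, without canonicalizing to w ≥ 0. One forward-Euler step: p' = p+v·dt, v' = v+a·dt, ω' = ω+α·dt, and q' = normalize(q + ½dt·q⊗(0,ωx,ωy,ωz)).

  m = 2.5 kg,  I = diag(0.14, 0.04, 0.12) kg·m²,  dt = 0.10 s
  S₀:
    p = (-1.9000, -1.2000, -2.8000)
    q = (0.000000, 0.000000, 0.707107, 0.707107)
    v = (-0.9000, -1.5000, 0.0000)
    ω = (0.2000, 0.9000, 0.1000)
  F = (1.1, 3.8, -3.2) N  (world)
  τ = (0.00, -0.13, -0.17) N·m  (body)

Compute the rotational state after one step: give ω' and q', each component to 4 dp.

angular accel α = (-0.0514, -3.2600, -1.2667)
ω' = ω + α·dt = (0.1949, 0.5740, -0.0267)
2q̇ = q⊗(0,ω) = (-0.7071070, -0.5656856, 0.1414214, -0.1414214)
q' = normalize(q + ½dt·q⊗(0,ω)) = (-0.0353, -0.0283, 0.7134, 0.6993)

ω' = (0.1949, 0.5740, -0.0267)
q' = (-0.0353, -0.0283, 0.7134, 0.6993)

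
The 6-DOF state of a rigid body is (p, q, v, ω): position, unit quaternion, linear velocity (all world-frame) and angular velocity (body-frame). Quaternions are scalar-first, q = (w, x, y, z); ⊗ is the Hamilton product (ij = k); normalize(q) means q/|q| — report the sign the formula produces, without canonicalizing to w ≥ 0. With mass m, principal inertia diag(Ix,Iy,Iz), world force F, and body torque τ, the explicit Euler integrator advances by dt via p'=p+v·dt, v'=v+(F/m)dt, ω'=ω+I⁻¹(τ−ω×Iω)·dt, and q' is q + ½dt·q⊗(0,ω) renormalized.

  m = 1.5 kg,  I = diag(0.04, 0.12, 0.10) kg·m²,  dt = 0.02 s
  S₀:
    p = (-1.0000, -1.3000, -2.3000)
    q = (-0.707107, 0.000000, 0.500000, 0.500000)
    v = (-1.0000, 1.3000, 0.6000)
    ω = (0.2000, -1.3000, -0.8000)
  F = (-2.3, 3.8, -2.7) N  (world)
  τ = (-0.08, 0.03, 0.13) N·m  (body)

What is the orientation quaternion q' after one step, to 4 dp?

q' = (-0.6965, 0.0011, 0.5101, 0.5046)

Hamilton product q⊗(0,ω) = (1.0500000, 0.1085786, 1.0192391, 0.4656856)
q + ½dt·q⊗(0,ω), renormalized = (-0.6965, 0.0011, 0.5101, 0.5046)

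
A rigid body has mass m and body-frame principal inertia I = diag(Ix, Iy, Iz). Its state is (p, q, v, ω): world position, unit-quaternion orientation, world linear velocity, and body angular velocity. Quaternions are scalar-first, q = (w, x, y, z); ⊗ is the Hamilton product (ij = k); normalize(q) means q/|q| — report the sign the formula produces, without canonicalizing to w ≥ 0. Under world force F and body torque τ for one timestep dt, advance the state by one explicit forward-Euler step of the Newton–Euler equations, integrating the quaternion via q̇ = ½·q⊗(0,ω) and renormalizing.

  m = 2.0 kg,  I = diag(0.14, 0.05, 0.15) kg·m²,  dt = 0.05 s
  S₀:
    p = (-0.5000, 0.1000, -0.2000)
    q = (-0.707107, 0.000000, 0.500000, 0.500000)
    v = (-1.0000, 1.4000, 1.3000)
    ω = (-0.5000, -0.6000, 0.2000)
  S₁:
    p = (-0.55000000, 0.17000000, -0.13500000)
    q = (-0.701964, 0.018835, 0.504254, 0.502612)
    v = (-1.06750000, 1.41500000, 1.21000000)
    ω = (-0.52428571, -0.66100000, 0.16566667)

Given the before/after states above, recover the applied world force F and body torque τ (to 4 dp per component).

F = (-2.7000, 0.6000, -3.6000)
τ = (-0.0800, -0.0600, -0.1300)

v₁ − v₀ = (-0.06750000, 0.01500000, -0.09000000)
F = m·Δv/dt = (-2.7000, 0.6000, -3.6000)
ω₁ − ω₀ = (-0.02428571, -0.06100000, -0.03433333)
precession coupling = (-0.0120, 0.0010, -0.0270)
I·α + gyro = (-0.0800, -0.0600, -0.1300)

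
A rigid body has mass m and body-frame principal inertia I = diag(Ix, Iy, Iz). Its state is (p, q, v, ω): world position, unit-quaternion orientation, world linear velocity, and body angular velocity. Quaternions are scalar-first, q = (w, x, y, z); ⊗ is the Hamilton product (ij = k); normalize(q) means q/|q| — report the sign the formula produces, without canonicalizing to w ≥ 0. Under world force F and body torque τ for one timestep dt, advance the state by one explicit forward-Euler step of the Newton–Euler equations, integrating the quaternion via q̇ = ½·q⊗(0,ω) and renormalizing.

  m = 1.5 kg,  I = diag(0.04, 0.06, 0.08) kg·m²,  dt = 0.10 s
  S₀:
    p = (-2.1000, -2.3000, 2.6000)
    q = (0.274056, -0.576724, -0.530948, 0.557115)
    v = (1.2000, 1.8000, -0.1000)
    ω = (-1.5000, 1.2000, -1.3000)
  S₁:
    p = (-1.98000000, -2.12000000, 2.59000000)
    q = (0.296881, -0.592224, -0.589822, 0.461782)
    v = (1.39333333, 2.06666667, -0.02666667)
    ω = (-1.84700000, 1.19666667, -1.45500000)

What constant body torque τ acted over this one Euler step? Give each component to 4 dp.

ω₁ − ω₀ = (-0.34700000, -0.00333333, -0.15500000)
I·α + gyro = (-0.1700, -0.0800, -0.1600)

τ = (-0.1700, -0.0800, -0.1600)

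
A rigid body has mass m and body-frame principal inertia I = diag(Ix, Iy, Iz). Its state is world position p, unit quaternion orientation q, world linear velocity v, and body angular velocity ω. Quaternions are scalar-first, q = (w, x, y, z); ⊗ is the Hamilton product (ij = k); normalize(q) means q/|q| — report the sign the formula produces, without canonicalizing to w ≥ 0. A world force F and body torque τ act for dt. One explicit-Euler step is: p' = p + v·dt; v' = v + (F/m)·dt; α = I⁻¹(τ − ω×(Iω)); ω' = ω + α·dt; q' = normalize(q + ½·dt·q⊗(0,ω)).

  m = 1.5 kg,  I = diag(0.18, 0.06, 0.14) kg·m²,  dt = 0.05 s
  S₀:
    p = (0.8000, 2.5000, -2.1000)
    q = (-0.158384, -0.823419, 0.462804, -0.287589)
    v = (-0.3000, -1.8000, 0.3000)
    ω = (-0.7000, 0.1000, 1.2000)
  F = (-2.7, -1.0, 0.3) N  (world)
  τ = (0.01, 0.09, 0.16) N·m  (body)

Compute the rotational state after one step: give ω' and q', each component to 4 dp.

ω' = (-0.6999, 0.2030, 1.2541)
q' = (-0.1652, -0.8056, 0.4918, -0.2861)

α = I⁻¹(τ − ω×Iω) = (0.0022, 2.0600, 1.0829)
ω + α·dt = (-0.6999, 0.2030, 1.2541)
q⊗(0,ω) = (-0.2775669, 0.6949925, 1.1735767, 0.0515601)
q + ½dt·q⊗(0,ω), renormalized = (-0.1652, -0.8056, 0.4918, -0.2861)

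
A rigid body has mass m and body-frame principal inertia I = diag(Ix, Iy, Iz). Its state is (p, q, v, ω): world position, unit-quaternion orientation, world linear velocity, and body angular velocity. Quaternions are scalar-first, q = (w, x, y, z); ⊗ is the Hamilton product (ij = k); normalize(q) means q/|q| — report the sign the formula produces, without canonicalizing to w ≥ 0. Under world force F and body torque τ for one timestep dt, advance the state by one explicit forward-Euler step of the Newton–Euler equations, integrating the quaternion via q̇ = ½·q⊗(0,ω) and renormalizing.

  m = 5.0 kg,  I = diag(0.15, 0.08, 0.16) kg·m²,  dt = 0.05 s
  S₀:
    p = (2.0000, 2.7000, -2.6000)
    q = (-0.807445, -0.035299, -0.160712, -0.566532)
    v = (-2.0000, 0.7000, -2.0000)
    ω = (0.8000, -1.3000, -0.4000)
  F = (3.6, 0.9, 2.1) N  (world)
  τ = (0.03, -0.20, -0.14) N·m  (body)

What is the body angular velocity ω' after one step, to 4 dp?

ω×(Iω) gyroscopic = (0.0416, 0.0032, 0.0728)
angular accel α = (-0.0773, -2.5400, -1.3300)
new body rate ω' = (0.7961, -1.4270, -0.4665)

ω' = (0.7961, -1.4270, -0.4665)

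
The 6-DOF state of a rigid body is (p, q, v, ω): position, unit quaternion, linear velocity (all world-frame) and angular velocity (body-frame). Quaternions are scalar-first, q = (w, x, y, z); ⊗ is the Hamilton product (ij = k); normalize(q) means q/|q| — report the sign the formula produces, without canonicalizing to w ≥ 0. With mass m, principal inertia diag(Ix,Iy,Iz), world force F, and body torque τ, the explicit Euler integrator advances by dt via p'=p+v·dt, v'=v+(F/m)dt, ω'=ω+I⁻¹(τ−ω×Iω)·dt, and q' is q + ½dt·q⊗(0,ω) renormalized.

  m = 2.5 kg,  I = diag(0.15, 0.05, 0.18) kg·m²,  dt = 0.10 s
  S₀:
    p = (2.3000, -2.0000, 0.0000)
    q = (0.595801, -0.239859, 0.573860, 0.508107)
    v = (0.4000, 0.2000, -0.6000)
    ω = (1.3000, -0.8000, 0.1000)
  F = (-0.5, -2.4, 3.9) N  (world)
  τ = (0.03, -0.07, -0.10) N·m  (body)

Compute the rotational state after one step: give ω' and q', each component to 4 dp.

ω' = (1.3269, -0.9322, -0.0133)
q' = (0.6300, -0.1774, 0.5826, 0.4820)

precession coupling ω×(Iω) = (-0.0104, -0.0039, 0.1040)
angular accel α = (0.2693, -1.3220, -1.1333)
new body rate ω' = (1.3269, -0.9322, -0.0133)
Hamilton product q⊗(0,ω) = (0.7200940, 1.2384129, 0.2078842, -0.4945507)
q + ½dt·q⊗(0,ω), renormalized = (0.6300, -0.1774, 0.5826, 0.4820)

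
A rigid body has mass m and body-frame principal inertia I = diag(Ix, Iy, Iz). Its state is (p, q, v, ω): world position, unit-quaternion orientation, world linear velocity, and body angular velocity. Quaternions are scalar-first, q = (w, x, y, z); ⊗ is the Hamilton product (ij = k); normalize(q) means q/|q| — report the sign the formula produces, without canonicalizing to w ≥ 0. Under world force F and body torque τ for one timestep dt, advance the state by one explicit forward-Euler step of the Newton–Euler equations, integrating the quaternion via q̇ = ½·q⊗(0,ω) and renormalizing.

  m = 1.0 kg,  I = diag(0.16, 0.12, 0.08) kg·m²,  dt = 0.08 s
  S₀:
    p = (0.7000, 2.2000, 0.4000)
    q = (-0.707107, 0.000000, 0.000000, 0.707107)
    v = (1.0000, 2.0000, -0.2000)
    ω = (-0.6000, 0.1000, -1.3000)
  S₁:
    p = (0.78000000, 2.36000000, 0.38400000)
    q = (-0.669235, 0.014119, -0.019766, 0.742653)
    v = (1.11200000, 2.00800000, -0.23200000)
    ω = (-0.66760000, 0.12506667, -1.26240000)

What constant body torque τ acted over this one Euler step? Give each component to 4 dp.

rate change Δω = (-0.06760000, 0.02506667, 0.03760000)
ω₀×(Iω₀) = (0.0052, 0.0624, 0.0024)
I·α + gyro = (-0.1300, 0.1000, 0.0400)

τ = (-0.1300, 0.1000, 0.0400)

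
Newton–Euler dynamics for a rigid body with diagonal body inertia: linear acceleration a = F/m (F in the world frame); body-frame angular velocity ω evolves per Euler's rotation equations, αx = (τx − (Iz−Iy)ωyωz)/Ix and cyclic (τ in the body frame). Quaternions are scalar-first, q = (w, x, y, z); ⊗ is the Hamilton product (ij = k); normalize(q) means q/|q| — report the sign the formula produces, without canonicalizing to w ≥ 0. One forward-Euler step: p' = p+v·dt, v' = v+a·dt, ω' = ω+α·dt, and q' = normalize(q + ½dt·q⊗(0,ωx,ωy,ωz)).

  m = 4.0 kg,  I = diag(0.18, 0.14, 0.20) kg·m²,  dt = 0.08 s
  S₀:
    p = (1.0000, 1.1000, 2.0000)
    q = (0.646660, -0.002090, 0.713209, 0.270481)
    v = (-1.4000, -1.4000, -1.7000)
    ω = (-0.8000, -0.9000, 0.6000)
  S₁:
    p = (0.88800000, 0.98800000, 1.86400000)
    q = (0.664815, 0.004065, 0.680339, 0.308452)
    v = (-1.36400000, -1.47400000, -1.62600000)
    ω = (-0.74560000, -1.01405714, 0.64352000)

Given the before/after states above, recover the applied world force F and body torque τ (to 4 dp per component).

velocity change Δv = (0.03600000, -0.07400000, 0.07400000)
m·(v₁−v₀)/dt = (1.8000, -3.7000, 3.7000)
ω₁ − ω₀ = (0.05440000, -0.11405714, 0.04352000)
gyro term ω₀×Iω₀ = (-0.0324, 0.0096, -0.0288)
I·α + gyro = (0.0900, -0.1900, 0.0800)

F = (1.8000, -3.7000, 3.7000)
τ = (0.0900, -0.1900, 0.0800)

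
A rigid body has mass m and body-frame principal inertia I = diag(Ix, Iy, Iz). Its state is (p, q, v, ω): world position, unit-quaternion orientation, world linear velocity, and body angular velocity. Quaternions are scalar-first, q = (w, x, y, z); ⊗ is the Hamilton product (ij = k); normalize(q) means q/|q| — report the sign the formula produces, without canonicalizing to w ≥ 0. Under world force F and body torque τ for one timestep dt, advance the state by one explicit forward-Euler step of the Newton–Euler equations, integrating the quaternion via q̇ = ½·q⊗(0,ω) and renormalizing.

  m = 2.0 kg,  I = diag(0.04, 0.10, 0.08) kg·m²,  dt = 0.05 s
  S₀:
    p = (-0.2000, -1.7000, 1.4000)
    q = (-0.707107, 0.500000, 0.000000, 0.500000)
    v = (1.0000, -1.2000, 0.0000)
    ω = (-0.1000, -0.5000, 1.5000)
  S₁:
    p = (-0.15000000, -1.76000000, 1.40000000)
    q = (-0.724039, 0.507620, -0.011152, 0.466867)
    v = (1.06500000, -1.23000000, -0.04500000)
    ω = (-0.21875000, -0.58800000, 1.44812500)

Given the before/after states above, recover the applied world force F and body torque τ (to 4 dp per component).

velocity change Δv = (0.06500000, -0.03000000, -0.04500000)
F = m·Δv/dt = (2.6000, -1.2000, -1.8000)
ω₁ − ω₀ = (-0.11875000, -0.08800000, -0.05187500)
precession coupling = (0.0150, 0.0060, 0.0030)
τ = I·(Δω/dt) + ω₀×(Iω₀) = (-0.0800, -0.1700, -0.0800)

F = (2.6000, -1.2000, -1.8000)
τ = (-0.0800, -0.1700, -0.0800)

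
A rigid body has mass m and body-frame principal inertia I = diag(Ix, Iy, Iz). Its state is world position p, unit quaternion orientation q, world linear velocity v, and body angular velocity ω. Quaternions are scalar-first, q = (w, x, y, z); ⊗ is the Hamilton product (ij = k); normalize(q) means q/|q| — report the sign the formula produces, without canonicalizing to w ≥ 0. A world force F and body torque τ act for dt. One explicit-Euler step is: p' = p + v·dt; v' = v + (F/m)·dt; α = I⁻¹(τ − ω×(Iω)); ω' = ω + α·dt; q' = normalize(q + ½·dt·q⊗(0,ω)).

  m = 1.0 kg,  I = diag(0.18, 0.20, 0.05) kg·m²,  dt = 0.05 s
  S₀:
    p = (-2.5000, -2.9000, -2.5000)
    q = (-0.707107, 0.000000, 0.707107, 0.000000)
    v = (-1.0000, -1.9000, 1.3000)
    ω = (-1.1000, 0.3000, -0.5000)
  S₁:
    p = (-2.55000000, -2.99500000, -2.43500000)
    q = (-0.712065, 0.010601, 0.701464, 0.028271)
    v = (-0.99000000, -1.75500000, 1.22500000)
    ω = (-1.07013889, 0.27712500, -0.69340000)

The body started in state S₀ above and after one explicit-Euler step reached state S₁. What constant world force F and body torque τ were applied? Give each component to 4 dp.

v₁ − v₀ = (0.01000000, 0.14500000, -0.07500000)
applied force F = (0.2000, 2.9000, -1.5000)
ω₁ − ω₀ = (0.02986111, -0.02287500, -0.19340000)
precession coupling = (0.0225, 0.0715, -0.0066)
I·α + gyro = (0.1300, -0.0200, -0.2000)

F = (0.2000, 2.9000, -1.5000)
τ = (0.1300, -0.0200, -0.2000)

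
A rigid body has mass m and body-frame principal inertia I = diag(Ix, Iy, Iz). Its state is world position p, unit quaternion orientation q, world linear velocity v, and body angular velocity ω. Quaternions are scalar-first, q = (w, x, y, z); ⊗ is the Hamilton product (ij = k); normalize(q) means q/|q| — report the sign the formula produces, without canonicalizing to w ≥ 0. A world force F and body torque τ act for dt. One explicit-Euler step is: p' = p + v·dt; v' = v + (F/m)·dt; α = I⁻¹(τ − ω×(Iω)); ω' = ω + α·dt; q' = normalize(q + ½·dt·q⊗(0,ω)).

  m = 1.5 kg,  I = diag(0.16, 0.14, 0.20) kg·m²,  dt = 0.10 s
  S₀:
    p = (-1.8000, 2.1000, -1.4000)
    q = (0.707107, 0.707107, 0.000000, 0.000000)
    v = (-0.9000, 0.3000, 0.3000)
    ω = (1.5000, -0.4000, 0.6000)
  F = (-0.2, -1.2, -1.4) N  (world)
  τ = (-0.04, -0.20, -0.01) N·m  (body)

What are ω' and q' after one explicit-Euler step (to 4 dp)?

ω' = (1.4840, -0.5171, 0.5890)
q' = (0.6518, 0.7575, -0.0352, 0.0070)

gyro term ω×Iω = (-0.0144, -0.0360, 0.0120)
α = I⁻¹(τ − ω×Iω) = (-0.1600, -1.1714, -0.1100)
ω + α·dt = (1.4840, -0.5171, 0.5890)
2q̇ = q⊗(0,ω) = (-1.0606605, 1.0606605, -0.7071070, 0.1414214)
q' = normalize(q + ½dt·q⊗(0,ω)) = (0.6518, 0.7575, -0.0352, 0.0070)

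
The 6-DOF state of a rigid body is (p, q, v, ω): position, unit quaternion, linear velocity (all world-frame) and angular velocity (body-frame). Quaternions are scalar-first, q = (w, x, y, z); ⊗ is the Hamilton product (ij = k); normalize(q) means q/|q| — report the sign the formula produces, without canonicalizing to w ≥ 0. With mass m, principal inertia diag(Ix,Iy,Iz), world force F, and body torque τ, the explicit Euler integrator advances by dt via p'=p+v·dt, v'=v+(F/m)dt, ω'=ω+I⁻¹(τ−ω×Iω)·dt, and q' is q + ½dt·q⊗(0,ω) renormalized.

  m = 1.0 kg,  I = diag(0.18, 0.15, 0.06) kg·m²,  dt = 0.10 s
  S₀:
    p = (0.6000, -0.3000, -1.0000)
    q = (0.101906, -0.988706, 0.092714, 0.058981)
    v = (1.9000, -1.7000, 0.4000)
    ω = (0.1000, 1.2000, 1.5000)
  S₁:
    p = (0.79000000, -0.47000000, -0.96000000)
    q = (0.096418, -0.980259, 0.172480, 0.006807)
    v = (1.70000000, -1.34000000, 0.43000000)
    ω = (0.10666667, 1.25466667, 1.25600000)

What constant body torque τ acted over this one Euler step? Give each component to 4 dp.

ω₁ − ω₀ = (0.00666667, 0.05466667, -0.24400000)
gyro term ω₀×Iω₀ = (-0.1620, 0.0180, -0.0036)
I·α + gyro = (-0.1500, 0.1000, -0.1500)

τ = (-0.1500, 0.1000, -0.1500)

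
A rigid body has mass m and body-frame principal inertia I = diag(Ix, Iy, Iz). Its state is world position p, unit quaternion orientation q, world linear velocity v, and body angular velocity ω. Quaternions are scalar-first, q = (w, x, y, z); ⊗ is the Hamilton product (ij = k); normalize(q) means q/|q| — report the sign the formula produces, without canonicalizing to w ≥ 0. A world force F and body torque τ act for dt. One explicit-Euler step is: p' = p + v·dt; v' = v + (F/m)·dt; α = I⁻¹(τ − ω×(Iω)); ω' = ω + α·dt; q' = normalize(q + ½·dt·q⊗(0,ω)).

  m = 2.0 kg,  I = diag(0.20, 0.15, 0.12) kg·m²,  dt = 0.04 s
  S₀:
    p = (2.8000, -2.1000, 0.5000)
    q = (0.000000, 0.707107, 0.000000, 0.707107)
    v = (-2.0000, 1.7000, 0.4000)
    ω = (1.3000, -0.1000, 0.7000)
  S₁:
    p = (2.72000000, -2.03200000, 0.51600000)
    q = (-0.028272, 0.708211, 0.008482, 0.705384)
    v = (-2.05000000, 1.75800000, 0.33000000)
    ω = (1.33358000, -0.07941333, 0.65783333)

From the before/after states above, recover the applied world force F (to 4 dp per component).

v₁ − v₀ = (-0.05000000, 0.05800000, -0.07000000)
F = m·Δv/dt = (-2.5000, 2.9000, -3.5000)

F = (-2.5000, 2.9000, -3.5000)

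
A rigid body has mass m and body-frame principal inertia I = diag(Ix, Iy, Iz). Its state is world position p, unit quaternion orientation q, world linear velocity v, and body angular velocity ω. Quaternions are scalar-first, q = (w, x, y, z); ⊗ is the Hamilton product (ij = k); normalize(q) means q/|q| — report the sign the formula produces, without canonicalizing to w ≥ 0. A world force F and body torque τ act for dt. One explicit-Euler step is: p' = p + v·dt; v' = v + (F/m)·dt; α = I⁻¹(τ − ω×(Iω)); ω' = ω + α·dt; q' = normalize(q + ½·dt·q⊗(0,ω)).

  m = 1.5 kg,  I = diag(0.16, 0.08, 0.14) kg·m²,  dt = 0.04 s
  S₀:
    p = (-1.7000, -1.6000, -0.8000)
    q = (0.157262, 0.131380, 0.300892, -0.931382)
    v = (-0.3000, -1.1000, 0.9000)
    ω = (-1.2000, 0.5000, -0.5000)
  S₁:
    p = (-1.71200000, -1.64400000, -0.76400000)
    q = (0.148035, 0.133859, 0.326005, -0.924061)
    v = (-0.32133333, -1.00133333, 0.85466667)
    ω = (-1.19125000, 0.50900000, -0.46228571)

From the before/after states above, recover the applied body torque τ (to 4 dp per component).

τ = (0.0200, 0.0300, 0.1800)

Δω = ω₁−ω₀ = (0.00875000, 0.00900000, 0.03771429)
gyro term ω₀×Iω₀ = (-0.0150, 0.0120, 0.0480)
I·α + gyro = (0.0200, 0.0300, 0.1800)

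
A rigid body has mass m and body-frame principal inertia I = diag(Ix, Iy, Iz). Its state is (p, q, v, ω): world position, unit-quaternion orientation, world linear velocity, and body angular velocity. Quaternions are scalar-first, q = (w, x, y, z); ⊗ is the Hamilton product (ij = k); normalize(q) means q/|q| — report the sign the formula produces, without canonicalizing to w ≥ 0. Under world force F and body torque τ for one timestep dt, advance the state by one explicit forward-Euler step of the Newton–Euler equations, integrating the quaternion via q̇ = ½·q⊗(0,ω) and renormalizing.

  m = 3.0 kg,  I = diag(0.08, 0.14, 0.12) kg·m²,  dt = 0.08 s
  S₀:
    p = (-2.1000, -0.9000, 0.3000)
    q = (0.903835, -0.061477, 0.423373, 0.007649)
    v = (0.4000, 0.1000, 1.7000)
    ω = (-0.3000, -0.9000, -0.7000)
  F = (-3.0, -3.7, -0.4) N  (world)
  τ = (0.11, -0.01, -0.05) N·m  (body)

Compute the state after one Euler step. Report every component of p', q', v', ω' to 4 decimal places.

α = I⁻¹(τ − ω×Iω) = (1.5325, -0.0114, -0.5517)
new body rate ω' = (-0.1774, -0.9009, -0.7441)
Hamilton product q⊗(0,ω) = (0.3679469, -0.5606275, -0.8587801, -0.4503433)
q + ½dt·q⊗(0,ω), renormalized = (0.9175, -0.0838, 0.3886, -0.0104)
linear accel F/m = (-1.0000, -1.2333, -0.1333)
p + v·dt = (-2.0680, -0.8920, 0.4360)
v + (F/m)dt = (0.3200, 0.0013, 1.6893)

p' = (-2.0680, -0.8920, 0.4360)
q' = (0.9175, -0.0838, 0.3886, -0.0104)
v' = (0.3200, 0.0013, 1.6893)
ω' = (-0.1774, -0.9009, -0.7441)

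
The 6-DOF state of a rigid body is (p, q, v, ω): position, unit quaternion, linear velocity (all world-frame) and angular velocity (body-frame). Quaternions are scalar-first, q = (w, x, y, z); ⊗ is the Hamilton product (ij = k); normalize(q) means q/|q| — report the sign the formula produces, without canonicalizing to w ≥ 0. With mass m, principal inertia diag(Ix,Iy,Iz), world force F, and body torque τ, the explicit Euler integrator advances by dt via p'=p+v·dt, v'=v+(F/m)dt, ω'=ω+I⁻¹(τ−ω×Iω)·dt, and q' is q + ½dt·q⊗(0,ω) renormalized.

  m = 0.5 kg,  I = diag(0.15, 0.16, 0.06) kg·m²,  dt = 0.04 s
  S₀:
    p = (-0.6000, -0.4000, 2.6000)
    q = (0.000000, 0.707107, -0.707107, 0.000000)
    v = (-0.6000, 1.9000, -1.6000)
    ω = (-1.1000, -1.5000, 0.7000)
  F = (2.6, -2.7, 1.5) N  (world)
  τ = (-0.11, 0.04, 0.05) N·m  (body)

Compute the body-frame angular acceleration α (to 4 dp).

gyro term ω×Iω = (0.1050, -0.0693, 0.0165)
(τ − ω×Iω)/I = (-1.4333, 0.6831, 0.5583)

α = (-1.4333, 0.6831, 0.5583)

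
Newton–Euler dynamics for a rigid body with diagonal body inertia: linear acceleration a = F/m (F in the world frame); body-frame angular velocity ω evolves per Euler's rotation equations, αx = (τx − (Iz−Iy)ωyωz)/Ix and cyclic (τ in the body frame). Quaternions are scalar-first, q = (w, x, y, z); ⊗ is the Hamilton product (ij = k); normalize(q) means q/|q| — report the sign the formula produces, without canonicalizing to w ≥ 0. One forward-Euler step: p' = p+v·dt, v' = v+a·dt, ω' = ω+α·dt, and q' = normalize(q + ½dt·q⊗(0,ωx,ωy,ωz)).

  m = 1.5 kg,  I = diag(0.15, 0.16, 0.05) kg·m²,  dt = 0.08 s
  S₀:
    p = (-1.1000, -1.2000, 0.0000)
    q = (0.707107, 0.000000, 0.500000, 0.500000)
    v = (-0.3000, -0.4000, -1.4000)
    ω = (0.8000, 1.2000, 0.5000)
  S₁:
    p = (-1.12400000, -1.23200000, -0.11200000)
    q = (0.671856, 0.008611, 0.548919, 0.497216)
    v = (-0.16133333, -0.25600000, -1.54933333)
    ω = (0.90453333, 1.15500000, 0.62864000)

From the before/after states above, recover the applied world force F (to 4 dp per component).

velocity change Δv = (0.13866667, 0.14400000, -0.14933333)
F = m·Δv/dt = (2.6000, 2.7000, -2.8000)

F = (2.6000, 2.7000, -2.8000)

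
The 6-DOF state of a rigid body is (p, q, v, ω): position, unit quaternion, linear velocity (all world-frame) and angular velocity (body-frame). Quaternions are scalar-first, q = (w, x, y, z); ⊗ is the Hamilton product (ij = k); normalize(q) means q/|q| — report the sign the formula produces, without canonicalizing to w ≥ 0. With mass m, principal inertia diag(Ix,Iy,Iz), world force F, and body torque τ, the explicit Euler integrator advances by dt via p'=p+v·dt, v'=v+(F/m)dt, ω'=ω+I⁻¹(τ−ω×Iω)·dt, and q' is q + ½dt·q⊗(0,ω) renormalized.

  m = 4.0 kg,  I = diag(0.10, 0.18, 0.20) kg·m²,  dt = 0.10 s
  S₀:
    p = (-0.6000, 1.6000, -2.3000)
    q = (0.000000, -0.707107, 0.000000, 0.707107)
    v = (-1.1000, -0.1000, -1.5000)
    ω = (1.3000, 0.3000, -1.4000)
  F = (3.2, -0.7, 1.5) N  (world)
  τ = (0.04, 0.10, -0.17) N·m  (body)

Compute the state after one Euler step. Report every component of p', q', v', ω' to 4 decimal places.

p' = (-0.7100, 1.5900, -2.4500)
q' = (0.0950, -0.7144, -0.0035, 0.6933)
v' = (-1.0200, -0.1175, -1.4625)
ω' = (1.3484, 0.2544, -1.5006)

gyro term ω×Iω = (-0.0084, 0.1820, 0.0312)
(τ − ω×Iω)/I = (0.4840, -0.4556, -1.0060)
ω' = ω + α·dt = (1.3484, 0.2544, -1.5006)
q⊗(0,ω) = (1.9091889, -0.2121321, -0.0707107, -0.2121321)
updated quaternion q' = (0.0950, -0.7144, -0.0035, 0.6933)
linear accel F/m = (0.8000, -0.1750, 0.3750)
p' = p + v·dt = (-0.7100, 1.5900, -2.4500)
new velocity v' = (-1.0200, -0.1175, -1.4625)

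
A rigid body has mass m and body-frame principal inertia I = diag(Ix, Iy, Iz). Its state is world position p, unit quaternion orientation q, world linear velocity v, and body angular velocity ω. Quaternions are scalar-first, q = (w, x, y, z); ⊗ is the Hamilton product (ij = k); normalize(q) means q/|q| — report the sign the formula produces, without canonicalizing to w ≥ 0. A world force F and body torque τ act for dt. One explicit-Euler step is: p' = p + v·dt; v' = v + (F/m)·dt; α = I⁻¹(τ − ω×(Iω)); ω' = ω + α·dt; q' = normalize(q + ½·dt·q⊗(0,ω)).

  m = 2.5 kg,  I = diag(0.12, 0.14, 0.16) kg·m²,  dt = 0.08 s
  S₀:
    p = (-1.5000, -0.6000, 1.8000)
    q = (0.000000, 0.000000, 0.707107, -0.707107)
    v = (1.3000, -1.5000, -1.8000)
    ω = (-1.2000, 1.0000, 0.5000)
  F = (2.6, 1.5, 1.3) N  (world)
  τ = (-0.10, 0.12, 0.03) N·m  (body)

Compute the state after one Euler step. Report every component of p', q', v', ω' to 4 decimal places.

p' = (-1.3960, -0.7200, 1.6560)
q' = (-0.0141, 0.0423, 0.7395, -0.6717)
v' = (1.3832, -1.4520, -1.7584)
ω' = (-1.2733, 1.0549, 0.5270)

a = (1.0400, 0.6000, 0.5200)
p + v·dt = (-1.3960, -0.7200, 1.6560)
v' = v + a·dt = (1.3832, -1.4520, -1.7584)
ω×(Iω) gyroscopic = (0.0100, 0.0240, -0.0240)
α = I⁻¹(τ − ω×Iω) = (-0.9167, 0.6857, 0.3375)
ω' = ω + α·dt = (-1.2733, 1.0549, 0.5270)
Hamilton product q⊗(0,ω) = (-0.3535535, 1.0606605, 0.8485284, 0.8485284)
updated quaternion q' = (-0.0141, 0.0423, 0.7395, -0.6717)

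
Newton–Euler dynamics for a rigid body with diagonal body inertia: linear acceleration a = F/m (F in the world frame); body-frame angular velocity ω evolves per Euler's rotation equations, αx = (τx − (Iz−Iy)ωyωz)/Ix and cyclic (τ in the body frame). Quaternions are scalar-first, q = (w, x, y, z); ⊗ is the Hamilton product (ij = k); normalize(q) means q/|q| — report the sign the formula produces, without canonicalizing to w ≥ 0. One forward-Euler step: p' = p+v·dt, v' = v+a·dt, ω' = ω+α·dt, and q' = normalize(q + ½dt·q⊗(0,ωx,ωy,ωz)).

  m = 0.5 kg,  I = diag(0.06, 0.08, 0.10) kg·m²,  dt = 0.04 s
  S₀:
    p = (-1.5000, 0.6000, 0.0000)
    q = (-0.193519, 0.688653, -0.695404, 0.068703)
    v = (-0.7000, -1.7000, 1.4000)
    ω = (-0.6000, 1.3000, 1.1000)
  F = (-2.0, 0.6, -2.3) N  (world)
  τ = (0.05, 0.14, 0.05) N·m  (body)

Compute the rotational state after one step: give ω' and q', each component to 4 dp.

ω' = (-0.5857, 1.3568, 1.1262)
q' = (-0.1686, 0.6735, -0.7159, 0.0740)

(τ − ω×Iω)/I = (0.3567, 1.4200, 0.6560)
new body rate ω' = (-0.5857, 1.3568, 1.1262)
2q̇ = q⊗(0,ω) = (1.2416437, -0.7381469, -1.0503148, 0.2651356)
updated quaternion q' = (-0.1686, 0.6735, -0.7159, 0.0740)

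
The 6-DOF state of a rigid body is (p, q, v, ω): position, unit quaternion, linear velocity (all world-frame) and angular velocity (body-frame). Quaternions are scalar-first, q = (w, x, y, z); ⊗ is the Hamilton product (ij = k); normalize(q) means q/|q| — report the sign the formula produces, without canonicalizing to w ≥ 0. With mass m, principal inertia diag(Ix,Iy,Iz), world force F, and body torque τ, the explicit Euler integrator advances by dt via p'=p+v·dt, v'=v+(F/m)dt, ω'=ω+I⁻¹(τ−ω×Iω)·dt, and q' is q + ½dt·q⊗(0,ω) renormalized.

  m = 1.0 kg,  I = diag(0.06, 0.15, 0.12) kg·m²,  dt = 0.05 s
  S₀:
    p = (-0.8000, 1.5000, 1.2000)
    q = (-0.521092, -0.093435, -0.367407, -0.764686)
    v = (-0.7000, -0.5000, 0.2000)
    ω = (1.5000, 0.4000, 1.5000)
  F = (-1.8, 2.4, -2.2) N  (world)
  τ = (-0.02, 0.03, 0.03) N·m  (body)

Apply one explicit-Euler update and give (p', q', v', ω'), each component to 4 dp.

precession coupling ω×(Iω) = (-0.0180, -0.1350, 0.0540)
(τ − ω×Iω)/I = (-0.0333, 1.1000, -0.2000)
ω' = ω + α·dt = (1.4983, 0.4550, 1.4900)
Hamilton product q⊗(0,ω) = (1.4341443, -1.0268741, -1.2153133, -0.2679015)
q + ½dt·q⊗(0,ω), renormalized = (-0.4845, -0.1189, -0.3972, -0.7703)
linear accel F/m = (-1.8000, 2.4000, -2.2000)
p' = p + v·dt = (-0.8350, 1.4750, 1.2100)
new velocity v' = (-0.7900, -0.3800, 0.0900)

p' = (-0.8350, 1.4750, 1.2100)
q' = (-0.4845, -0.1189, -0.3972, -0.7703)
v' = (-0.7900, -0.3800, 0.0900)
ω' = (1.4983, 0.4550, 1.4900)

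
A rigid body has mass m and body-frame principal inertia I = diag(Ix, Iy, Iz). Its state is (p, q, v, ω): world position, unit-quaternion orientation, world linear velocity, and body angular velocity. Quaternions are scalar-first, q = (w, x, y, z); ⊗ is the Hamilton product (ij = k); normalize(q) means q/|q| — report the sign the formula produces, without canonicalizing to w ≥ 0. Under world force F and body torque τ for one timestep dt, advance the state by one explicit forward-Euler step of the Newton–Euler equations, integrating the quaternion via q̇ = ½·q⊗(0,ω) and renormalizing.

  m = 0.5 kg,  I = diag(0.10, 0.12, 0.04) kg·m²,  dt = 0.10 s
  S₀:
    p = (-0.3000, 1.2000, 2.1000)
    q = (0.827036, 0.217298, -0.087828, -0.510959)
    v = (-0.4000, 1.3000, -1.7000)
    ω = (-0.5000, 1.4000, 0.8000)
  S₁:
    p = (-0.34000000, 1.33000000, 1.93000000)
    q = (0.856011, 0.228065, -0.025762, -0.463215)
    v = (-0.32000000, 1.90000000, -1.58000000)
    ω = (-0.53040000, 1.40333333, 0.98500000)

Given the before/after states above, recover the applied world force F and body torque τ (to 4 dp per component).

F = (0.4000, 3.0000, 0.6000)
τ = (-0.1200, -0.0200, 0.0600)

rate change Δω = (-0.03040000, 0.00333333, 0.18500000)
ω₀×(Iω₀) = (-0.0896, -0.0240, -0.0140)
I·α + gyro = (-0.1200, -0.0200, 0.0600)
v₁ − v₀ = (0.08000000, 0.60000000, 0.12000000)
m·(v₁−v₀)/dt = (0.4000, 3.0000, 0.6000)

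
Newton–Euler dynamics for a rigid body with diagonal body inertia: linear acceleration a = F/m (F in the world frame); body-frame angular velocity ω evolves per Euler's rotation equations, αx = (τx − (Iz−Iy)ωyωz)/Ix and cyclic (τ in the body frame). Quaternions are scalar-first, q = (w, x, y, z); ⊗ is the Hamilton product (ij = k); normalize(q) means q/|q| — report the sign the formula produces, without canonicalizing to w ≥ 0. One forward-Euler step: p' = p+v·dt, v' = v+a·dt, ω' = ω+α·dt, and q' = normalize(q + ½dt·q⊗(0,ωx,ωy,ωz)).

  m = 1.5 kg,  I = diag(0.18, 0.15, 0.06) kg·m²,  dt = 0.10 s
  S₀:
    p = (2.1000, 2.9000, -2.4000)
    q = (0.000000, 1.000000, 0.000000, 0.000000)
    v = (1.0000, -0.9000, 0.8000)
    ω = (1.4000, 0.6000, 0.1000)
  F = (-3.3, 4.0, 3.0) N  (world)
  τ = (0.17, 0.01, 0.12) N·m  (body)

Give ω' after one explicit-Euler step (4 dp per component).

gyro term ω×Iω = (-0.0054, 0.0168, -0.0252)
angular accel α = (0.9744, -0.0453, 2.4200)
ω + α·dt = (1.4974, 0.5955, 0.3420)

ω' = (1.4974, 0.5955, 0.3420)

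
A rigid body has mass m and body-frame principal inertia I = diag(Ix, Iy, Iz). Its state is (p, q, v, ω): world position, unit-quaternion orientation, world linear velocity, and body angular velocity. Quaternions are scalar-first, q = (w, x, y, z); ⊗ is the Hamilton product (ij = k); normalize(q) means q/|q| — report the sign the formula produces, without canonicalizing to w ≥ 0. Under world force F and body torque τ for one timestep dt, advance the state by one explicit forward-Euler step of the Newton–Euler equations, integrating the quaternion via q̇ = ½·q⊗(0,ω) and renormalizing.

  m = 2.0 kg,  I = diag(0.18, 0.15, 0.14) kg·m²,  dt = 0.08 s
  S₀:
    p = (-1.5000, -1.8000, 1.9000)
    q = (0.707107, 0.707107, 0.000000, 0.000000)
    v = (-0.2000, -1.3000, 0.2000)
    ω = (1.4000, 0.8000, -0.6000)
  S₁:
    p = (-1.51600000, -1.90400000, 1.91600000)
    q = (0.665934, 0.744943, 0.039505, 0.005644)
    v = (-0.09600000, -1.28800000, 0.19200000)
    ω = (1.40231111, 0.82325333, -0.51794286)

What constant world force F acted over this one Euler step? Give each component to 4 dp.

F = (2.6000, 0.3000, -0.2000)

v₁ − v₀ = (0.10400000, 0.01200000, -0.00800000)
F = m·Δv/dt = (2.6000, 0.3000, -0.2000)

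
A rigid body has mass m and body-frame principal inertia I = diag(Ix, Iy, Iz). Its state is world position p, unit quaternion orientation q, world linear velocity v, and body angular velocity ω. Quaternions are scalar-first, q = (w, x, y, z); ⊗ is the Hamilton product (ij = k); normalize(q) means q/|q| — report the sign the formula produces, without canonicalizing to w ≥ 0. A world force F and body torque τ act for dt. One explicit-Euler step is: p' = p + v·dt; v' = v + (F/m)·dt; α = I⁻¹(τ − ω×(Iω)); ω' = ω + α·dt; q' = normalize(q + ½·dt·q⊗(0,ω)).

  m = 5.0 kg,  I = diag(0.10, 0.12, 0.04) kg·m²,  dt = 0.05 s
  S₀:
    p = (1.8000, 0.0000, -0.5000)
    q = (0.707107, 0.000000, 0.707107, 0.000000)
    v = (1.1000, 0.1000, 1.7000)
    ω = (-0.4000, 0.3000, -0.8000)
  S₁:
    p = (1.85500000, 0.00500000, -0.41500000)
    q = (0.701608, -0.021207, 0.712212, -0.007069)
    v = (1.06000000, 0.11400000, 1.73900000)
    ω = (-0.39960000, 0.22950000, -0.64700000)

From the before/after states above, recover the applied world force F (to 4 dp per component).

F = (-4.0000, 1.4000, 3.9000)

v₁ − v₀ = (-0.04000000, 0.01400000, 0.03900000)
applied force F = (-4.0000, 1.4000, 3.9000)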